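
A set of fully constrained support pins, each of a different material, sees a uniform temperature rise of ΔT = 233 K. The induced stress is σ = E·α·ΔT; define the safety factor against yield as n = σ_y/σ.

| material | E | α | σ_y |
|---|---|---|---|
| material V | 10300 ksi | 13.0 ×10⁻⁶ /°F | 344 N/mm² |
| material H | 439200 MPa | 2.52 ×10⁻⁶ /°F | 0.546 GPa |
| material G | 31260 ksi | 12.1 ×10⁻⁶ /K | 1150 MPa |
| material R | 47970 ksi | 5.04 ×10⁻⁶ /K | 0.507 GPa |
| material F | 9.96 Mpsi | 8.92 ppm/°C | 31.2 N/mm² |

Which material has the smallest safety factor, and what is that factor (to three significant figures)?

material F, n = 0.219

Per material, after unit conversion:
  material V: E = 71.02, α = 23.4, σ_y = 344.0 → σ = 387 MPa, n = 0.888
  material H: E = 439.2, α = 4.54, σ_y = 546.0 → σ = 464 MPa, n = 1.18
  material G: E = 215.5, α = 12.1, σ_y = 1150 → σ = 608 MPa, n = 1.89
  material R: E = 330.7, α = 5.04, σ_y = 507.0 → σ = 388 MPa, n = 1.31
  material F: E = 68.67, α = 8.92, σ_y = 31.20 → σ = 143 MPa, n = 0.219
The minimum is material F at n = 0.219.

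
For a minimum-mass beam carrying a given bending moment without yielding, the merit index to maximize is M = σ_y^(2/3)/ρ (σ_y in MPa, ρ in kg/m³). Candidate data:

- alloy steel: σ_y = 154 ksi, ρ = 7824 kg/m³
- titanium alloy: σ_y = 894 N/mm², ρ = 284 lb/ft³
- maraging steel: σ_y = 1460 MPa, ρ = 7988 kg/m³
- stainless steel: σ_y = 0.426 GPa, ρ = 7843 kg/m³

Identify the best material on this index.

titanium alloy

Convert each candidate to consistent units, then evaluate M:
  alloy steel: σ_y = 1062 MPa, ρ = 7824 kg/m³
  titanium alloy: σ_y = 894.0 MPa, ρ = 4549 kg/m³
  maraging steel: σ_y = 1460 MPa, ρ = 7988 kg/m³
  stainless steel: σ_y = 426.0 MPa, ρ = 7843 kg/m³
  titanium alloy: M = 20.4×10⁻³
  maraging steel: M = 16.1×10⁻³
  alloy steel: M = 13.3×10⁻³
  stainless steel: M = 7.22×10⁻³
The maximum is for titanium alloy.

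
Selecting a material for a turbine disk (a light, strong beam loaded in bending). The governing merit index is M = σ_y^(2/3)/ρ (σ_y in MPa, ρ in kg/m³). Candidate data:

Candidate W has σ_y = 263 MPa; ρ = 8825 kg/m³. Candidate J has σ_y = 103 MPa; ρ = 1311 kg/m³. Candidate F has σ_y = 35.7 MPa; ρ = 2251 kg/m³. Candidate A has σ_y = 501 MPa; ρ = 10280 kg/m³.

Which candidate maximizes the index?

candidate J

Computing M directly (units already consistent):
  candidate J: M = 16.8×10⁻³
  candidate A: M = 6.14×10⁻³
  candidate F: M = 4.82×10⁻³
  candidate W: M = 4.65×10⁻³
Highest index: candidate J.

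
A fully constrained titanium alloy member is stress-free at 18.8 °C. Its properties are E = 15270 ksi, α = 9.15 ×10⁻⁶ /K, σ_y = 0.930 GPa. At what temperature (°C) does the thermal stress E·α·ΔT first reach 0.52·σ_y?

521 °C

E = 15270 ksi = 105.3 GPa.
σ_y = 0.930 GPa = 930.0 MPa.
E·α·ΔT = 483.6 MPa ⇒ ΔT = 483.6 / (105.3×10³ × 9.15×10⁻⁶) = 502.0 K.
T = 18.8 + 502.0 = 520.8 °C.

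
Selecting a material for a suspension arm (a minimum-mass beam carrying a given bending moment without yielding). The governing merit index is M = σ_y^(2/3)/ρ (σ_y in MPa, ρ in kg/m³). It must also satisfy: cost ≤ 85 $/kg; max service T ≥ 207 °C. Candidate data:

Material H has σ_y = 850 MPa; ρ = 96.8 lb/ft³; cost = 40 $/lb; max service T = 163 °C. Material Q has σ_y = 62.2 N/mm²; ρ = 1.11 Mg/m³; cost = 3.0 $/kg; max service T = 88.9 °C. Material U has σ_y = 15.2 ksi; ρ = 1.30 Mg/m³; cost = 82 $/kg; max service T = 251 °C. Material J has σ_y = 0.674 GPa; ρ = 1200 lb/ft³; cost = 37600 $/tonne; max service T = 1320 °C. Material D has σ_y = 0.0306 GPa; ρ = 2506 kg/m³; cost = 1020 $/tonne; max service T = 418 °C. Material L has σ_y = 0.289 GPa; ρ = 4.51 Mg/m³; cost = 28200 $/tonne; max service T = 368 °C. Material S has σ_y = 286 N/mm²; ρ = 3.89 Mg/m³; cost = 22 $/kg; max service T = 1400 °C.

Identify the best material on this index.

Screen on constraints: cost ≤ 85 $/kg; max service T ≥ 207 °C. Survivors: material U, material J, material D, material L, material S.
Convert each candidate to consistent units, then evaluate M:
  material U: σ_y = 104.8 MPa, ρ = 1300 kg/m³
  material J: σ_y = 674.0 MPa, ρ = 19220 kg/m³
  material D: σ_y = 30.60 MPa, ρ = 2506 kg/m³
  material L: σ_y = 289.0 MPa, ρ = 4510 kg/m³
  material S: σ_y = 286.0 MPa, ρ = 3890 kg/m³
  material U: M = 17.1×10⁻³
  material S: M = 11.2×10⁻³
  material L: M = 9.69×10⁻³
  material J: M = 4.00×10⁻³
  material D: M = 3.90×10⁻³
The maximum is for material U.

material U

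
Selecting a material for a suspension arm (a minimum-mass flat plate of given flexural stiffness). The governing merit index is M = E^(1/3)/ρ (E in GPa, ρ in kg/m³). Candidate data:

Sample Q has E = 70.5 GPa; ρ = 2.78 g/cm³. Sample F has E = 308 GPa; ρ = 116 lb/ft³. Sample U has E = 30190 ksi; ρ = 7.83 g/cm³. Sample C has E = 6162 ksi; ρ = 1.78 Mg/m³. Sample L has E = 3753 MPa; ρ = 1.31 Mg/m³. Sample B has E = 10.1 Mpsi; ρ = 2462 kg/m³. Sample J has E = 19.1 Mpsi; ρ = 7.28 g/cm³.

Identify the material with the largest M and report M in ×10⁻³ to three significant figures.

Convert each candidate to consistent units, then evaluate M:
  sample Q: E = 70.50 GPa, ρ = 2780 kg/m³
  sample F: E = 308.0 GPa, ρ = 1858 kg/m³
  sample U: E = 208.2 GPa, ρ = 7830 kg/m³
  sample C: E = 42.49 GPa, ρ = 1780 kg/m³
  sample L: E = 3.753 GPa, ρ = 1310 kg/m³
  sample B: E = 69.64 GPa, ρ = 2462 kg/m³
  sample J: E = 131.7 GPa, ρ = 7280 kg/m³
  sample F: M = 3.63×10⁻³
  sample C: M = 1.96×10⁻³
  sample B: M = 1.67×10⁻³
  sample Q: M = 1.49×10⁻³
  sample L: M = 1.19×10⁻³
  sample U: M = 0.757×10⁻³
  sample J: M = 0.699×10⁻³
Sample F has the largest M.

sample F, M = 3.63×10⁻³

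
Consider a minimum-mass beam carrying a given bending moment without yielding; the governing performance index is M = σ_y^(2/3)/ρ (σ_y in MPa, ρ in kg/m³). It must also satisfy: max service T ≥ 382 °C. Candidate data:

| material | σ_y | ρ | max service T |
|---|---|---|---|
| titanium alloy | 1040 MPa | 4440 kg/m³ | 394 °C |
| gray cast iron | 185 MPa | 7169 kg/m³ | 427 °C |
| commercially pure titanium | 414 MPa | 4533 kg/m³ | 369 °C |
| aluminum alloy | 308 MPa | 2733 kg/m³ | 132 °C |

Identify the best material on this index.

Screen on constraints: max service T ≥ 382 °C. Survivors: titanium alloy, gray cast iron.
Evaluate M for each candidate:
  titanium alloy: M = 23.1×10⁻³
  gray cast iron: M = 4.53×10⁻³
Highest index: titanium alloy.

titanium alloy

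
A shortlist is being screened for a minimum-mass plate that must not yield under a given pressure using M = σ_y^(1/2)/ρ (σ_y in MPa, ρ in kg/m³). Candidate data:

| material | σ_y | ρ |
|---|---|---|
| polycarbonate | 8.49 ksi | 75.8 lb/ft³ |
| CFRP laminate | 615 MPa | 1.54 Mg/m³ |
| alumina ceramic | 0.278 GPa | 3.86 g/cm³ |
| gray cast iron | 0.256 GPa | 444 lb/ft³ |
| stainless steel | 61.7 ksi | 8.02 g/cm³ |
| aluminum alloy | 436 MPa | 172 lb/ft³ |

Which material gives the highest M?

In SI units:
  polycarbonate: σ_y = 58.54 MPa, ρ = 1214 kg/m³
  CFRP laminate: σ_y = 615.0 MPa, ρ = 1540 kg/m³
  alumina ceramic: σ_y = 278.0 MPa, ρ = 3860 kg/m³
  gray cast iron: σ_y = 256.0 MPa, ρ = 7112 kg/m³
  stainless steel: σ_y = 425.4 MPa, ρ = 8020 kg/m³
  aluminum alloy: σ_y = 436.0 MPa, ρ = 2755 kg/m³
  CFRP laminate: M = 16.1×10⁻³
  aluminum alloy: M = 7.58×10⁻³
  polycarbonate: M = 6.30×10⁻³
  alumina ceramic: M = 4.32×10⁻³
  stainless steel: M = 2.57×10⁻³
  gray cast iron: M = 2.25×10⁻³
The maximum is for CFRP laminate.

CFRP laminate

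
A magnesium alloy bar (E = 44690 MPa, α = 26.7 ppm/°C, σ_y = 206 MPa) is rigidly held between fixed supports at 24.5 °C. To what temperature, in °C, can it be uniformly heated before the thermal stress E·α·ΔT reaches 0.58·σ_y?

E = 44690 MPa = 44.69 GPa.
E·α·ΔT = 119.5 MPa ⇒ ΔT = 119.5 / (44.69×10³ × 26.7×10⁻⁶) = 100.1 K.
T = 24.5 + 100.1 = 124.6 °C.

125 °C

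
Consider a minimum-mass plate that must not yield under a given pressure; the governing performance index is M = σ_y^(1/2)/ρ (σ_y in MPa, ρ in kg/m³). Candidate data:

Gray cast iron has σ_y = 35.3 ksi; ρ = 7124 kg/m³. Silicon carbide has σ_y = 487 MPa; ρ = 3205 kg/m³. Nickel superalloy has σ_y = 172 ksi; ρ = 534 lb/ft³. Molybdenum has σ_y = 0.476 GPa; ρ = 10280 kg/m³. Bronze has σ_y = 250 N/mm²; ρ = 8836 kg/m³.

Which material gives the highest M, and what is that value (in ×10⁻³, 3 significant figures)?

In SI units:
  gray cast iron: σ_y = 243.4 MPa, ρ = 7124 kg/m³
  silicon carbide: σ_y = 487.0 MPa, ρ = 3205 kg/m³
  nickel superalloy: σ_y = 1186 MPa, ρ = 8554 kg/m³
  molybdenum: σ_y = 476.0 MPa, ρ = 10280 kg/m³
  bronze: σ_y = 250.0 MPa, ρ = 8836 kg/m³
  silicon carbide: M = 6.89×10⁻³
  nickel superalloy: M = 4.03×10⁻³
  gray cast iron: M = 2.19×10⁻³
  molybdenum: M = 2.12×10⁻³
  bronze: M = 1.79×10⁻³
Silicon carbide ranks first.

silicon carbide, M = 6.89×10⁻³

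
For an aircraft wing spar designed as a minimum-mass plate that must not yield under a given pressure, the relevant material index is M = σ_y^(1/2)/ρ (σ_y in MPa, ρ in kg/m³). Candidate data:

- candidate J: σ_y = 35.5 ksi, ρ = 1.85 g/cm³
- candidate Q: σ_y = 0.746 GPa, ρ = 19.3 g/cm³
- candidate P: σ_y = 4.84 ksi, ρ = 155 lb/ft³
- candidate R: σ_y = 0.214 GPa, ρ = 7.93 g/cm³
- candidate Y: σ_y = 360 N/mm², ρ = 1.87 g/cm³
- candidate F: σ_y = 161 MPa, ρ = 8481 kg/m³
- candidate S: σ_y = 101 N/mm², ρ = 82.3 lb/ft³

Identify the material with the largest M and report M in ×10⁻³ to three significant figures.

Convert each candidate to consistent units, then evaluate M:
  candidate J: σ_y = 244.8 MPa, ρ = 1850 kg/m³
  candidate Q: σ_y = 746.0 MPa, ρ = 19300 kg/m³
  candidate P: σ_y = 33.37 MPa, ρ = 2483 kg/m³
  candidate R: σ_y = 214.0 MPa, ρ = 7930 kg/m³
  candidate Y: σ_y = 360.0 MPa, ρ = 1870 kg/m³
  candidate F: σ_y = 161.0 MPa, ρ = 8481 kg/m³
  candidate S: σ_y = 101.0 MPa, ρ = 1318 kg/m³
  candidate Y: M = 10.1×10⁻³
  candidate J: M = 8.46×10⁻³
  candidate S: M = 7.62×10⁻³
  candidate P: M = 2.33×10⁻³
  candidate R: M = 1.84×10⁻³
  candidate F: M = 1.50×10⁻³
  candidate Q: M = 1.42×10⁻³
Highest index: candidate Y.

candidate Y, M = 10.1×10⁻³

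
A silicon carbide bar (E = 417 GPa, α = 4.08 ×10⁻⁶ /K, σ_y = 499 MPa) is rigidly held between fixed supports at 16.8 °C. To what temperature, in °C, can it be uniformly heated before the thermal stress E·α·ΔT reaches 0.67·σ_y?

E·α·ΔT = 334.3 MPa ⇒ ΔT = 334.3 / (417.0×10³ × 4.08×10⁻⁶) = 196.5 K.
T = 16.8 + 196.5 = 213.3 °C.

213 °C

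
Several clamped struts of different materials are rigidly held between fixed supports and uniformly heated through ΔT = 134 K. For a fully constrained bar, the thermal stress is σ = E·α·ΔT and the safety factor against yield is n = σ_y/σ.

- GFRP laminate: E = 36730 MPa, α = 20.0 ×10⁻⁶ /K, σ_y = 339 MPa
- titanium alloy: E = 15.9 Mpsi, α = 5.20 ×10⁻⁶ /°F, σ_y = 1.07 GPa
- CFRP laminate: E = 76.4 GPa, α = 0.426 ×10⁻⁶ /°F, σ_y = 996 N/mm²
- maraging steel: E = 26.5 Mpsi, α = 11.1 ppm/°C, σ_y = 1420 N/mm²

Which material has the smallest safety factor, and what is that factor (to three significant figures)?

GFRP laminate, n = 3.44

With everything in SI (GPa, ×10⁻⁶/K, MPa):
  GFRP laminate: E = 36.73, α = 20.0, σ_y = 339.0 → σ = 98.4 MPa, n = 3.44
  titanium alloy: E = 109.6, α = 9.36, σ_y = 1070 → σ = 137 MPa, n = 7.78
  CFRP laminate: E = 76.40, α = 0.767, σ_y = 996.0 → σ = 7.85 MPa, n = 127
  maraging steel: E = 182.7, α = 11.1, σ_y = 1420 → σ = 272 MPa, n = 5.23
The minimum is GFRP laminate at n = 3.44.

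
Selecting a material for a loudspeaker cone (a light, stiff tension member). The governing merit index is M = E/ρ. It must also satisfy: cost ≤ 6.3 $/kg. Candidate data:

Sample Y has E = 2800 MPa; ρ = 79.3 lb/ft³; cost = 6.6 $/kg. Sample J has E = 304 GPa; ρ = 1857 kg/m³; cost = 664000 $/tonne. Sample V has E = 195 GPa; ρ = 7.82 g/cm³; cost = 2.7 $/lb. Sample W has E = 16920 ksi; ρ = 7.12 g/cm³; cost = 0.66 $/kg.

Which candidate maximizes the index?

sample V

Screen on constraints: cost ≤ 6.3 $/kg. Survivors: sample V, sample W.
Normalizing units and computing the index:
  sample V: E = 195.0 GPa, ρ = 7820 kg/m³
  sample W: E = 116.7 GPa, ρ = 7120 kg/m³
  sample V: M = 24.9 MN·m/kg
  sample W: M = 16.4 MN·m/kg
The maximum is for sample V.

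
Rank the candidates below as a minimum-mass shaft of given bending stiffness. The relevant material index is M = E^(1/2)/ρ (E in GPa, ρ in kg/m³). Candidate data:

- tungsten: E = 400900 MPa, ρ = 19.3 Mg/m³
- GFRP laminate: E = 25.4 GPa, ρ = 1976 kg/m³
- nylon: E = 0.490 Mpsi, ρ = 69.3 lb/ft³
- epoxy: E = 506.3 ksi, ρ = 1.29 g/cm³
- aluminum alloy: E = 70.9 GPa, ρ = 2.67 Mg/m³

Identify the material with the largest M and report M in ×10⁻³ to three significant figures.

After converting to SI:
  tungsten: E = 400.9 GPa, ρ = 19300 kg/m³
  GFRP laminate: E = 25.40 GPa, ρ = 1976 kg/m³
  nylon: E = 3.378 GPa, ρ = 1110 kg/m³
  epoxy: E = 3.491 GPa, ρ = 1290 kg/m³
  aluminum alloy: E = 70.90 GPa, ρ = 2670 kg/m³
  aluminum alloy: M = 3.15×10⁻³
  GFRP laminate: M = 2.55×10⁻³
  nylon: M = 1.66×10⁻³
  epoxy: M = 1.45×10⁻³
  tungsten: M = 1.04×10⁻³
Highest index: aluminum alloy.

aluminum alloy, M = 3.15×10⁻³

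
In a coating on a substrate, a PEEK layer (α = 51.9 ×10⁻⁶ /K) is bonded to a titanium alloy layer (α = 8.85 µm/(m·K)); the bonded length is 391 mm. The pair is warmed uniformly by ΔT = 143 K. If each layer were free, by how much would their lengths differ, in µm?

Δα = |51.9 − 8.85|×10⁻⁶/K = 43.0×10⁻⁶/K.
ΔL_mismatch = Δα·L·ΔT = 43.0×10⁻⁶ × 391.0 mm × 143.0 K = 2410 µm.

2410 µm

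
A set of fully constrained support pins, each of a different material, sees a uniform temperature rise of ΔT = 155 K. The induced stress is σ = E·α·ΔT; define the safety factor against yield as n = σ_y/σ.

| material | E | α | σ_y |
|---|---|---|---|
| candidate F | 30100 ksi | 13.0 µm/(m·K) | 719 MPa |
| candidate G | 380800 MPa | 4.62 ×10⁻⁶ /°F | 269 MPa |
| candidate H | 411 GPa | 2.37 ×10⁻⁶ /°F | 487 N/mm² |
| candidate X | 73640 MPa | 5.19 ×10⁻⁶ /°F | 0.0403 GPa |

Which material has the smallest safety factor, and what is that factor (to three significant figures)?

candidate X, n = 0.378

With everything in SI (GPa, ×10⁻⁶/K, MPa):
  candidate F: E = 207.5, α = 13.0, σ_y = 719.0 → σ = 418 MPa, n = 1.72
  candidate G: E = 380.8, α = 8.32, σ_y = 269.0 → σ = 491 MPa, n = 0.548
  candidate H: E = 411.0, α = 4.27, σ_y = 487.0 → σ = 272 MPa, n = 1.79
  candidate X: E = 73.64, α = 9.34, σ_y = 40.30 → σ = 107 MPa, n = 0.378
Candidate X has the lowest safety factor, n = 0.378.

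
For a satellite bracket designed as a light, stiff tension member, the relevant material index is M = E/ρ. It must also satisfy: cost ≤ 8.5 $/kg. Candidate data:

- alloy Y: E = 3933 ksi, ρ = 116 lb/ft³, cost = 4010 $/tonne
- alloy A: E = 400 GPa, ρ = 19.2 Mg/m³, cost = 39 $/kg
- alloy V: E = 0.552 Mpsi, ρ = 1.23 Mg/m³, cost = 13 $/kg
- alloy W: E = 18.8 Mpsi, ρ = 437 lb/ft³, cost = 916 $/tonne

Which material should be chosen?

alloy W

Screen on constraints: cost ≤ 8.5 $/kg. Survivors: alloy Y, alloy W.
Convert each candidate to consistent units, then evaluate M:
  alloy Y: E = 27.12 GPa, ρ = 1858 kg/m³
  alloy W: E = 129.6 GPa, ρ = 7000 kg/m³
  alloy W: M = 18.5 MN·m/kg
  alloy Y: M = 14.6 MN·m/kg
Alloy W has the largest M.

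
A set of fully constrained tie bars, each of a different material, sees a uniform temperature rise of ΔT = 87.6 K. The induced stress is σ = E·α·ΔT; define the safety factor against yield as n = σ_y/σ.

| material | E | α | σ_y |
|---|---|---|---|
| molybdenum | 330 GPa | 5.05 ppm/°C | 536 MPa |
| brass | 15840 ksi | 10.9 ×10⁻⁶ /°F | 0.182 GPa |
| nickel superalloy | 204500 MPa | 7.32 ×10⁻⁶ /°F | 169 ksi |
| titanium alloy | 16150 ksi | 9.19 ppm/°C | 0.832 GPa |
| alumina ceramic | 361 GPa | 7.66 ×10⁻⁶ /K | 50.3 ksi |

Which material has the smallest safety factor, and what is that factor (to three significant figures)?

With everything in SI (GPa, ×10⁻⁶/K, MPa):
  molybdenum: E = 330.0, α = 5.05, σ_y = 536.0 → σ = 146 MPa, n = 3.67
  brass: E = 109.2, α = 19.6, σ_y = 182.0 → σ = 188 MPa, n = 0.970
  nickel superalloy: E = 204.5, α = 13.2, σ_y = 1165 → σ = 236 MPa, n = 4.94
  titanium alloy: E = 111.4, α = 9.19, σ_y = 832.0 → σ = 89.6 MPa, n = 9.28
  alumina ceramic: E = 361.0, α = 7.66, σ_y = 346.8 → σ = 242 MPa, n = 1.43
Brass has the lowest safety factor, n = 0.970.

brass, n = 0.970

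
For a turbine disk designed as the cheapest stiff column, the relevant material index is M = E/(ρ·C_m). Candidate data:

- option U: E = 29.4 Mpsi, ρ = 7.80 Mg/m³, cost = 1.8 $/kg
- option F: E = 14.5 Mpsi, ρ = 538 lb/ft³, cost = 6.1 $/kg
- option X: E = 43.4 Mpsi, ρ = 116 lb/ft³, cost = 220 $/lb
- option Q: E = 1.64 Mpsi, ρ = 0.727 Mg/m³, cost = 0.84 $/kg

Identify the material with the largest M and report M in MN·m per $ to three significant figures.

In SI units:
  option U: E = 202.7 GPa, ρ = 7800 kg/m³, cost = 1.800 $/kg
  option F: E = 99.97 GPa, ρ = 8618 kg/m³, cost = 6.100 $/kg
  option X: E = 299.2 GPa, ρ = 1858 kg/m³, cost = 485.0 $/kg
  option Q: E = 11.31 GPa, ρ = 727.0 kg/m³, cost = 0.8400 $/kg
  option Q: M = 18.5 MN·m per $
  option U: M = 14.4 MN·m per $
  option F: M = 1.90 MN·m per $
  option X: M = 0.332 MN·m per $
Highest index: option Q.

option Q, M = 18.5 MN·m per $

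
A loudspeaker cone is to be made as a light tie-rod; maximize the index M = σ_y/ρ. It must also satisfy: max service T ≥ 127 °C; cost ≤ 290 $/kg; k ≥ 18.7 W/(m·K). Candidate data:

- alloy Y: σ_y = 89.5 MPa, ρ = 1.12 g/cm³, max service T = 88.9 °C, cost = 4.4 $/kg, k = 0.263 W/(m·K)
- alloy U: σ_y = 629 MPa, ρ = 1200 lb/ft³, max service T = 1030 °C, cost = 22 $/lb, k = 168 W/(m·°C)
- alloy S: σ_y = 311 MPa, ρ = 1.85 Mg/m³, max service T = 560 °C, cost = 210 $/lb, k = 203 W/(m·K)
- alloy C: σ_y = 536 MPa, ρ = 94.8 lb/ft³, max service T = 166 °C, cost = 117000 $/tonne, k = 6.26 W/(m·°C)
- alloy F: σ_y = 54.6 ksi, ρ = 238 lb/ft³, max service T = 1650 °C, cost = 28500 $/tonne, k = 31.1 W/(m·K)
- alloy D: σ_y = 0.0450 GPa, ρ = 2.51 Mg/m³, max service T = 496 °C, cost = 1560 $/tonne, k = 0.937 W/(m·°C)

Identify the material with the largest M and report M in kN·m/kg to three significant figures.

alloy F, M = 98.7 kN·m/kg

Screen on constraints: max service T ≥ 127 °C; cost ≤ 290 $/kg; k ≥ 18.7 W/(m·K). Survivors: alloy U, alloy F.
Normalizing units and computing the index:
  alloy U: σ_y = 629.0 MPa, ρ = 19220 kg/m³
  alloy F: σ_y = 376.5 MPa, ρ = 3812 kg/m³
  alloy F: M = 98.7 kN·m/kg
  alloy U: M = 32.7 kN·m/kg
Alloy F has the largest M.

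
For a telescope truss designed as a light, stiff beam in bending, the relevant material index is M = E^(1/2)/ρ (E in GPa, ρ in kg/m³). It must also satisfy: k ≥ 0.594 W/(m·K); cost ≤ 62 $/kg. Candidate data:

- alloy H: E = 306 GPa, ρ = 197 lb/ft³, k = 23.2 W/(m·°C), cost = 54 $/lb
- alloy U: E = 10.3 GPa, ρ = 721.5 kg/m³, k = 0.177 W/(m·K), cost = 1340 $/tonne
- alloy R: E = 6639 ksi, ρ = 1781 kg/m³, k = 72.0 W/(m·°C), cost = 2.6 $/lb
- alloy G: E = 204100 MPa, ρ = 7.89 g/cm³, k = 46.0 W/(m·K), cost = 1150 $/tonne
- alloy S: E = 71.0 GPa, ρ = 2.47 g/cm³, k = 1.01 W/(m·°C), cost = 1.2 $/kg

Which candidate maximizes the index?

alloy R

Screen on constraints: k ≥ 0.594 W/(m·K); cost ≤ 62 $/kg. Survivors: alloy R, alloy G, alloy S.
After converting to SI:
  alloy R: E = 45.77 GPa, ρ = 1781 kg/m³
  alloy G: E = 204.1 GPa, ρ = 7890 kg/m³
  alloy S: E = 71.00 GPa, ρ = 2470 kg/m³
  alloy R: M = 3.80×10⁻³
  alloy S: M = 3.41×10⁻³
  alloy G: M = 1.81×10⁻³
Alloy R has the largest M.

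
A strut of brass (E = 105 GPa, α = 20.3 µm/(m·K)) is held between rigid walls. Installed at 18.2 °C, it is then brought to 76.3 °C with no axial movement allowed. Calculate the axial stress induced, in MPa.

ΔT = 58.10 K. Constrained thermal stress σ = E·α·ΔT = 105.0×10³ MPa × 20.3×10⁻⁶ × 58.10 = 124 MPa (compressive).

124 MPa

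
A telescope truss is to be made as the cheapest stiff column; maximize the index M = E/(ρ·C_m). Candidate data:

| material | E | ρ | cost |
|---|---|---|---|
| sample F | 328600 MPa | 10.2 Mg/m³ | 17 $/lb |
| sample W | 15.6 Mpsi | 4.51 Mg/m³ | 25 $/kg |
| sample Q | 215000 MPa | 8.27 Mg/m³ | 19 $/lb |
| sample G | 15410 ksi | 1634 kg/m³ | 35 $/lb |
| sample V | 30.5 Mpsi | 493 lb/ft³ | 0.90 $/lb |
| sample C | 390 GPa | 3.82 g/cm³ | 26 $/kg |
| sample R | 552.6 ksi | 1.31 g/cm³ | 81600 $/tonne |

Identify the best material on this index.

sample V

After converting to SI:
  sample F: E = 328.6 GPa, ρ = 10200 kg/m³, cost = 37.48 $/kg
  sample W: E = 107.6 GPa, ρ = 4510 kg/m³, cost = 25.00 $/kg
  sample Q: E = 215.0 GPa, ρ = 8270 kg/m³, cost = 41.89 $/kg
  sample G: E = 106.2 GPa, ρ = 1634 kg/m³, cost = 77.16 $/kg
  sample V: E = 210.3 GPa, ρ = 7897 kg/m³, cost = 1.984 $/kg
  sample C: E = 390.0 GPa, ρ = 3820 kg/m³, cost = 26.00 $/kg
  sample R: E = 3.810 GPa, ρ = 1310 kg/m³, cost = 81.60 $/kg
  sample V: M = 13.4 MN·m per $
  sample C: M = 3.93 MN·m per $
  sample W: M = 0.954 MN·m per $
  sample F: M = 0.860 MN·m per $
  sample G: M = 0.843 MN·m per $
  sample Q: M = 0.621 MN·m per $
  sample R: M = 0.0356 MN·m per $
The maximum is for sample V.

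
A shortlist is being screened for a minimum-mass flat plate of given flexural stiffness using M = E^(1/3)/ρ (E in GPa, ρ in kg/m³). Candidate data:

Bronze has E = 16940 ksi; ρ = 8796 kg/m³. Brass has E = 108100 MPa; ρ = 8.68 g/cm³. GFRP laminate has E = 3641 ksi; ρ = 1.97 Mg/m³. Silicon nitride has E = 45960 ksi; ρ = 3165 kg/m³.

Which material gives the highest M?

After converting to SI:
  bronze: E = 116.8 GPa, ρ = 8796 kg/m³
  brass: E = 108.1 GPa, ρ = 8680 kg/m³
  GFRP laminate: E = 25.10 GPa, ρ = 1970 kg/m³
  silicon nitride: E = 316.9 GPa, ρ = 3165 kg/m³
  silicon nitride: M = 2.15×10⁻³
  GFRP laminate: M = 1.49×10⁻³
  bronze: M = 0.556×10⁻³
  brass: M = 0.549×10⁻³
Silicon nitride ranks first.

silicon nitride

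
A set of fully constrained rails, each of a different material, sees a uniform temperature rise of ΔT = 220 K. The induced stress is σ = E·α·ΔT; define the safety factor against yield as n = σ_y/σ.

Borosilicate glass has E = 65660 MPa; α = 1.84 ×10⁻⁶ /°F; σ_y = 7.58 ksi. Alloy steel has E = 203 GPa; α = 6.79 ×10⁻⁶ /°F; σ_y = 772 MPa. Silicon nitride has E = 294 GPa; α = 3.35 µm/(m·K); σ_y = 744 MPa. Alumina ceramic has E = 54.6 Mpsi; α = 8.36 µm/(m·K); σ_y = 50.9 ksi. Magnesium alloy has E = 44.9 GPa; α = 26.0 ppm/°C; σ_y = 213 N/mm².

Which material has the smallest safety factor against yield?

alumina ceramic

Converting E to GPa, α to ×10⁻⁶/K, σ_y to MPa, then σ and n for each:
  borosilicate glass: E = 65.66, α = 3.31, σ_y = 52.26 → σ = 47.8 MPa, n = 1.09
  alloy steel: E = 203.0, α = 12.2, σ_y = 772.0 → σ = 546 MPa, n = 1.41
  silicon nitride: E = 294.0, α = 3.35, σ_y = 744.0 → σ = 217 MPa, n = 3.43
  alumina ceramic: E = 376.5, α = 8.36, σ_y = 350.9 → σ = 692 MPa, n = 0.507
  magnesium alloy: E = 44.90, α = 26.0, σ_y = 213.0 → σ = 257 MPa, n = 0.829
Alumina ceramic has the lowest safety factor, n = 0.507.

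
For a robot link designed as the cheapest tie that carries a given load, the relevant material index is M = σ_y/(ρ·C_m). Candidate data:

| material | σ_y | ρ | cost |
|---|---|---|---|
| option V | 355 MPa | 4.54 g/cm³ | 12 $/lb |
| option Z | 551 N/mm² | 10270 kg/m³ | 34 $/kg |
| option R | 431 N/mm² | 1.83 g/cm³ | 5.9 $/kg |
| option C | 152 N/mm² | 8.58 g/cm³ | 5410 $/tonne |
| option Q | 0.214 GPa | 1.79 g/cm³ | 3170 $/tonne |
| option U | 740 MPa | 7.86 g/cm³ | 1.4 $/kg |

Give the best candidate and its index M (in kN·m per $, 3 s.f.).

option U, M = 67.2 kN·m per $

In SI units:
  option V: σ_y = 355.0 MPa, ρ = 4540 kg/m³, cost = 26.46 $/kg
  option Z: σ_y = 551.0 MPa, ρ = 10270 kg/m³, cost = 34.00 $/kg
  option R: σ_y = 431.0 MPa, ρ = 1830 kg/m³, cost = 5.900 $/kg
  option C: σ_y = 152.0 MPa, ρ = 8580 kg/m³, cost = 5.410 $/kg
  option Q: σ_y = 214.0 MPa, ρ = 1790 kg/m³, cost = 3.170 $/kg
  option U: σ_y = 740.0 MPa, ρ = 7860 kg/m³, cost = 1.400 $/kg
  option U: M = 67.2 kN·m per $
  option R: M = 39.9 kN·m per $
  option Q: M = 37.7 kN·m per $
  option C: M = 3.27 kN·m per $
  option V: M = 2.96 kN·m per $
  option Z: M = 1.58 kN·m per $
Option U ranks first.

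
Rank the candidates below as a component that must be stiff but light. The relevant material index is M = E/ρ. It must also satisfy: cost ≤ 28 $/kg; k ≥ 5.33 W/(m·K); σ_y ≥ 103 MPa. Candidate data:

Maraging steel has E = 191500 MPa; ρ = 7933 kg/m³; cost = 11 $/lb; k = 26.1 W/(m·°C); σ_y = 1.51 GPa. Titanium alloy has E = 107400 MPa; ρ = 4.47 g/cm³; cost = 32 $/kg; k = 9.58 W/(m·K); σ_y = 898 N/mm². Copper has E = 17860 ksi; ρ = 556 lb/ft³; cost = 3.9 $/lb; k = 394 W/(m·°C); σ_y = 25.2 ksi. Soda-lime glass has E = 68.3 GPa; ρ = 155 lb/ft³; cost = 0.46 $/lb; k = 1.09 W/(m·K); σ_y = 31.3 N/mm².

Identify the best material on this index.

maraging steel

Screen on constraints: cost ≤ 28 $/kg; k ≥ 5.33 W/(m·K); σ_y ≥ 103 MPa. Survivors: maraging steel, copper.
In SI units:
  maraging steel: E = 191.5 GPa, ρ = 7933 kg/m³
  copper: E = 123.1 GPa, ρ = 8906 kg/m³
  maraging steel: M = 24.1 MN·m/kg
  copper: M = 13.8 MN·m/kg
Highest index: maraging steel.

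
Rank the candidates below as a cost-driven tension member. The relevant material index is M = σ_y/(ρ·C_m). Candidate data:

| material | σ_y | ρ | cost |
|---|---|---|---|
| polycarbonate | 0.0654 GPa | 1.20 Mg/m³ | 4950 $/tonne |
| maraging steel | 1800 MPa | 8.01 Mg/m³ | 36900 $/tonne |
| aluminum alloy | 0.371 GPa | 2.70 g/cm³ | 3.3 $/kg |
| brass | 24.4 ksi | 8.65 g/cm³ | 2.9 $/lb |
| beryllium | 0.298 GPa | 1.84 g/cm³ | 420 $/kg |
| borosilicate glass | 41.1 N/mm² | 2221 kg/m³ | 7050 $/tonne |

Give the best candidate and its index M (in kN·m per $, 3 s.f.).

Normalizing units and computing the index:
  polycarbonate: σ_y = 65.40 MPa, ρ = 1200 kg/m³, cost = 4.950 $/kg
  maraging steel: σ_y = 1800 MPa, ρ = 8010 kg/m³, cost = 36.90 $/kg
  aluminum alloy: σ_y = 371.0 MPa, ρ = 2700 kg/m³, cost = 3.300 $/kg
  brass: σ_y = 168.2 MPa, ρ = 8650 kg/m³, cost = 6.393 $/kg
  beryllium: σ_y = 298.0 MPa, ρ = 1840 kg/m³, cost = 420.0 $/kg
  borosilicate glass: σ_y = 41.10 MPa, ρ = 2221 kg/m³, cost = 7.050 $/kg
  aluminum alloy: M = 41.6 kN·m per $
  polycarbonate: M = 11.0 kN·m per $
  maraging steel: M = 6.09 kN·m per $
  brass: M = 3.04 kN·m per $
  borosilicate glass: M = 2.62 kN·m per $
  beryllium: M = 0.386 kN·m per $
Highest index: aluminum alloy.

aluminum alloy, M = 41.6 kN·m per $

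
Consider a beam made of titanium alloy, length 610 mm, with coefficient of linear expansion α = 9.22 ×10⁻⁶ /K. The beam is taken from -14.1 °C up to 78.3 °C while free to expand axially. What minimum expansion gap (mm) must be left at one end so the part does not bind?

0.520 mm

ΔT = 78.3 − (-14.1) = 92.40 K.
ΔL = α·L₀·ΔT = 9.22×10⁻⁶ × 610 mm × 92.40 K = 0.520 mm.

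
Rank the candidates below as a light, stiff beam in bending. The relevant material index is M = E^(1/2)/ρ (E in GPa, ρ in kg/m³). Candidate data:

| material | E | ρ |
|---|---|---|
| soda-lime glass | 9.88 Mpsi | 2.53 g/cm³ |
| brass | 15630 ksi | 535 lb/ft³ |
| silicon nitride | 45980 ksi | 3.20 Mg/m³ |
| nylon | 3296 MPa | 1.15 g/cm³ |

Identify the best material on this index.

After converting to SI:
  soda-lime glass: E = 68.12 GPa, ρ = 2530 kg/m³
  brass: E = 107.8 GPa, ρ = 8570 kg/m³
  silicon nitride: E = 317.0 GPa, ρ = 3200 kg/m³
  nylon: E = 3.296 GPa, ρ = 1150 kg/m³
  silicon nitride: M = 5.56×10⁻³
  soda-lime glass: M = 3.26×10⁻³
  nylon: M = 1.58×10⁻³
  brass: M = 1.21×10⁻³
Highest index: silicon nitride.

silicon nitride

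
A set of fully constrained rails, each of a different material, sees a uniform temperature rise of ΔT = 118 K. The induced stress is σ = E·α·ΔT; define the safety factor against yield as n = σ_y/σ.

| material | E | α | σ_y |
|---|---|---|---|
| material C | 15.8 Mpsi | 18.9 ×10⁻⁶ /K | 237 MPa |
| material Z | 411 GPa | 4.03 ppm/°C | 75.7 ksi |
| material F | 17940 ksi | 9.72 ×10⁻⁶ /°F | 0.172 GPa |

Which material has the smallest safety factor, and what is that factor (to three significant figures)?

In consistent units (E in GPa, α in ×10⁻⁶/K, σ_y in MPa):
  material C: E = 108.9, α = 18.9, σ_y = 237.0 → σ = 243 MPa, n = 0.976
  material Z: E = 411.0, α = 4.03, σ_y = 521.9 → σ = 195 MPa, n = 2.67
  material F: E = 123.7, α = 17.5, σ_y = 172.0 → σ = 255 MPa, n = 0.674
The minimum is material F at n = 0.674.

material F, n = 0.674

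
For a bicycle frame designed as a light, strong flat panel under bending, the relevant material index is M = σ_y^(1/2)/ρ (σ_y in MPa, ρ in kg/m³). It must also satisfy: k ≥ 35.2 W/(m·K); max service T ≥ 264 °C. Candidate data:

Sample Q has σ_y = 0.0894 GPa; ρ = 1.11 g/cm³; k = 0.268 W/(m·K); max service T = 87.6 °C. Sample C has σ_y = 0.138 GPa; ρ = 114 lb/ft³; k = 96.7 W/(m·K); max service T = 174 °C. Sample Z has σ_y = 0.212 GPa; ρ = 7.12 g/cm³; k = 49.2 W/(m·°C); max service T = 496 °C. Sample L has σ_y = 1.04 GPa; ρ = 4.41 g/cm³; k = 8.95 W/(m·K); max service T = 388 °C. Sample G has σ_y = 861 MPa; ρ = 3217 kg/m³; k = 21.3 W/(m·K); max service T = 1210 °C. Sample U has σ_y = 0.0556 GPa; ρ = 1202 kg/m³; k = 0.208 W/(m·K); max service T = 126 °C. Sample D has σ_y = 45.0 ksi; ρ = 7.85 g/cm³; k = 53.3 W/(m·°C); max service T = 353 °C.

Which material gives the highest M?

sample D

Screen on constraints: k ≥ 35.2 W/(m·K); max service T ≥ 264 °C. Survivors: sample Z, sample D.
Normalizing units and computing the index:
  sample Z: σ_y = 212.0 MPa, ρ = 7120 kg/m³
  sample D: σ_y = 310.3 MPa, ρ = 7850 kg/m³
  sample D: M = 2.24×10⁻³
  sample Z: M = 2.04×10⁻³
Sample D ranks first.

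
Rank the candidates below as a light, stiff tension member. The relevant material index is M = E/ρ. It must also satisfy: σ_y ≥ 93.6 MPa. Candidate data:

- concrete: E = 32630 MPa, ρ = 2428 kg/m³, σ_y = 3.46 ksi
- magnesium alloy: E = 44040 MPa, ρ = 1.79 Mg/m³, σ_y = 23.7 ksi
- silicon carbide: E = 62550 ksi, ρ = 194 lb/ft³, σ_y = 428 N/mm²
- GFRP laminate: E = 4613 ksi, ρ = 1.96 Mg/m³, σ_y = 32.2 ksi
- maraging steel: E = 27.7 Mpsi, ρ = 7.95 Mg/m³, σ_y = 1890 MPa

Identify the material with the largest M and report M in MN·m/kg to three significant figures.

Screen on constraints: σ_y ≥ 93.6 MPa. Survivors: magnesium alloy, silicon carbide, GFRP laminate, maraging steel.
Putting every candidate on a common basis:
  magnesium alloy: E = 44.04 GPa, ρ = 1790 kg/m³
  silicon carbide: E = 431.3 GPa, ρ = 3108 kg/m³
  GFRP laminate: E = 31.81 GPa, ρ = 1960 kg/m³
  maraging steel: E = 191.0 GPa, ρ = 7950 kg/m³
  silicon carbide: M = 139 MN·m/kg
  magnesium alloy: M = 24.6 MN·m/kg
  maraging steel: M = 24.0 MN·m/kg
  GFRP laminate: M = 16.2 MN·m/kg
Silicon carbide ranks first.

silicon carbide, M = 139 MN·m/kg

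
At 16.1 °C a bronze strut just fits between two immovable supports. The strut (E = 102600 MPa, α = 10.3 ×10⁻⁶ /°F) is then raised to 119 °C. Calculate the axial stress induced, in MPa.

E = 102600 MPa = 102.6 GPa.
α = 10.3×10⁻⁶/°F × 9/5 = 18.5×10⁻⁶/K.
ΔT = 102.9 K. Constrained thermal stress σ = E·α·ΔT = 102.6×10³ MPa × 18.5×10⁻⁶ × 102.9 = 196 MPa (compressive).

196 MPa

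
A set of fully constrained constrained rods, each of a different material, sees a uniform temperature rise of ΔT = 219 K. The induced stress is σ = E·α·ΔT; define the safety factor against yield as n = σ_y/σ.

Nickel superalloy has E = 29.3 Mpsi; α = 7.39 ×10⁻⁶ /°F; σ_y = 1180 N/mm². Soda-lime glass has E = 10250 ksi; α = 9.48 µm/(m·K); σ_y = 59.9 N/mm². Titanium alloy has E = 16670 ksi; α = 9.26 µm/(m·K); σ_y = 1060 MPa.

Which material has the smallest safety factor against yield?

In consistent units (E in GPa, α in ×10⁻⁶/K, σ_y in MPa):
  nickel superalloy: E = 202.0, α = 13.3, σ_y = 1180 → σ = 589 MPa, n = 2.01
  soda-lime glass: E = 70.67, α = 9.48, σ_y = 59.90 → σ = 147 MPa, n = 0.408
  titanium alloy: E = 114.9, α = 9.26, σ_y = 1060 → σ = 233 MPa, n = 4.55
Smallest n: soda-lime glass with n = 0.408.

soda-lime glass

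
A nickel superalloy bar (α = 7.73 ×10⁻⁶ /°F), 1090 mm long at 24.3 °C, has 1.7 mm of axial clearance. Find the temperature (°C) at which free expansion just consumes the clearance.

136 °C

α = 7.73×10⁻⁶/°F × 9/5 = 13.9×10⁻⁶/K.
α·L₀·ΔT = 1.7 mm ⇒ ΔT = 1.7 / (13.9×10⁻⁶ × 1090.0) = 112.1 K.
T = 24.3 + 112.1 = 136.4 °C.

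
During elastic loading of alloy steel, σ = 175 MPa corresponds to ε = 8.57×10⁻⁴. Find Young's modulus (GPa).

204 GPa

E = σ/ε = 175 MPa / 8.57×10⁻⁴ = 204200 MPa = 204 GPa.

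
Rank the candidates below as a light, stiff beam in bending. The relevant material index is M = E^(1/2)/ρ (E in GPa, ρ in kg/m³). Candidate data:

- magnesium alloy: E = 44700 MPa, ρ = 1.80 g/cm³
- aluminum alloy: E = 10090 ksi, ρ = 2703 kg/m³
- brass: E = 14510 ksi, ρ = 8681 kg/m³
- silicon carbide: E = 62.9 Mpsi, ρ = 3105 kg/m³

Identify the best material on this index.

silicon carbide

Convert each candidate to consistent units, then evaluate M:
  magnesium alloy: E = 44.70 GPa, ρ = 1800 kg/m³
  aluminum alloy: E = 69.57 GPa, ρ = 2703 kg/m³
  brass: E = 100.0 GPa, ρ = 8681 kg/m³
  silicon carbide: E = 433.7 GPa, ρ = 3105 kg/m³
  silicon carbide: M = 6.71×10⁻³
  magnesium alloy: M = 3.71×10⁻³
  aluminum alloy: M = 3.09×10⁻³
  brass: M = 1.15×10⁻³
The maximum is for silicon carbide.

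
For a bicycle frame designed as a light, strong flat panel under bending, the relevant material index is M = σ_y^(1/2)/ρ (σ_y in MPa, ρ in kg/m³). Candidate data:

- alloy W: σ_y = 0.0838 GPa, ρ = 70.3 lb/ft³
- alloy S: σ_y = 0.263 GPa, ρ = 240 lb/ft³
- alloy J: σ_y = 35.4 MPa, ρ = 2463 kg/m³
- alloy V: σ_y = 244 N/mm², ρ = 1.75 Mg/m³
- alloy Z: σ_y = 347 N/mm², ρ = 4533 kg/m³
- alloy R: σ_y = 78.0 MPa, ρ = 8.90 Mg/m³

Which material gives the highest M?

alloy V

Putting every candidate on a common basis:
  alloy W: σ_y = 83.80 MPa, ρ = 1126 kg/m³
  alloy S: σ_y = 263.0 MPa, ρ = 3844 kg/m³
  alloy J: σ_y = 35.40 MPa, ρ = 2463 kg/m³
  alloy V: σ_y = 244.0 MPa, ρ = 1750 kg/m³
  alloy Z: σ_y = 347.0 MPa, ρ = 4533 kg/m³
  alloy R: σ_y = 78.00 MPa, ρ = 8900 kg/m³
  alloy V: M = 8.93×10⁻³
  alloy W: M = 8.13×10⁻³
  alloy S: M = 4.22×10⁻³
  alloy Z: M = 4.11×10⁻³
  alloy J: M = 2.42×10⁻³
  alloy R: M = 0.992×10⁻³
The maximum is for alloy V.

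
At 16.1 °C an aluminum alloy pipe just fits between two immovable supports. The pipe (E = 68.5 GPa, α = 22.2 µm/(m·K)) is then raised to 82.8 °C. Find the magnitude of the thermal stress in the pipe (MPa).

ΔT = 66.70 K. Constrained thermal stress σ = E·α·ΔT = 68.50×10³ MPa × 22.2×10⁻⁶ × 66.70 = 101 MPa (compressive).

101 MPa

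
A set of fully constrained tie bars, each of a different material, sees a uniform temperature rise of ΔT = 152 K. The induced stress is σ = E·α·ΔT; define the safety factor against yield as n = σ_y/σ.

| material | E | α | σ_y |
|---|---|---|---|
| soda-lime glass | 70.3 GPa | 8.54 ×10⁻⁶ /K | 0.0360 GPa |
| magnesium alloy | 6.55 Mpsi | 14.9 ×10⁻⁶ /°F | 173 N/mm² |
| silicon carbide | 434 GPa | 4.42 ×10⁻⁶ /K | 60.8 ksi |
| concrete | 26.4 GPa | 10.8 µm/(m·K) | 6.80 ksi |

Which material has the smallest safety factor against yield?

soda-lime glass

With everything in SI (GPa, ×10⁻⁶/K, MPa):
  soda-lime glass: E = 70.30, α = 8.54, σ_y = 36.00 → σ = 91.3 MPa, n = 0.394
  magnesium alloy: E = 45.16, α = 26.8, σ_y = 173.0 → σ = 184 MPa, n = 0.940
  silicon carbide: E = 434.0, α = 4.42, σ_y = 419.2 → σ = 292 MPa, n = 1.44
  concrete: E = 26.40, α = 10.8, σ_y = 46.88 → σ = 43.3 MPa, n = 1.08
Soda-lime glass has the lowest safety factor, n = 0.394.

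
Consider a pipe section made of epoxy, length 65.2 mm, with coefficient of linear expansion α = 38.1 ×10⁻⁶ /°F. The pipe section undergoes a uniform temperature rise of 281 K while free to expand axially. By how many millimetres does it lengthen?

1.26 mm

Convert α: 38.1×10⁻⁶/°F × (9/5) = 68.6×10⁻⁶/K.
ΔL = α·L₀·ΔT = 68.6×10⁻⁶ × 65.2 mm × 281.0 K = 1.26 mm.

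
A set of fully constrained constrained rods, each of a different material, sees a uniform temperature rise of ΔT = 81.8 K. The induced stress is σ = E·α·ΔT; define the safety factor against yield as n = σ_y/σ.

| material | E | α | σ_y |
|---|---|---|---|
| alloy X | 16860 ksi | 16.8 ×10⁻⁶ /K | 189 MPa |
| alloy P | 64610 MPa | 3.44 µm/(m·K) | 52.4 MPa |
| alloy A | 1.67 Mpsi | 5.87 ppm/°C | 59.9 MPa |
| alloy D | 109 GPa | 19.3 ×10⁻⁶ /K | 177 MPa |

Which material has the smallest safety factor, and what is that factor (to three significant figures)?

In consistent units (E in GPa, α in ×10⁻⁶/K, σ_y in MPa):
  alloy X: E = 116.2, α = 16.8, σ_y = 189.0 → σ = 160 MPa, n = 1.18
  alloy P: E = 64.61, α = 3.44, σ_y = 52.40 → σ = 18.2 MPa, n = 2.88
  alloy A: E = 11.51, α = 5.87, σ_y = 59.90 → σ = 5.53 MPa, n = 10.8
  alloy D: E = 109.0, α = 19.3, σ_y = 177.0 → σ = 172 MPa, n = 1.03
The minimum is alloy D at n = 1.03.

alloy D, n = 1.03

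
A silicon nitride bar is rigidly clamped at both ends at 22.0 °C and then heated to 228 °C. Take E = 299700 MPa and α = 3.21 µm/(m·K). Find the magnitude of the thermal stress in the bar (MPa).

198 MPa

E = 299700 MPa = 299.7 GPa.
ΔT = 206.0 K. Constrained thermal stress σ = E·α·ΔT = 299.7×10³ MPa × 3.21×10⁻⁶ × 206.0 = 198 MPa (compressive).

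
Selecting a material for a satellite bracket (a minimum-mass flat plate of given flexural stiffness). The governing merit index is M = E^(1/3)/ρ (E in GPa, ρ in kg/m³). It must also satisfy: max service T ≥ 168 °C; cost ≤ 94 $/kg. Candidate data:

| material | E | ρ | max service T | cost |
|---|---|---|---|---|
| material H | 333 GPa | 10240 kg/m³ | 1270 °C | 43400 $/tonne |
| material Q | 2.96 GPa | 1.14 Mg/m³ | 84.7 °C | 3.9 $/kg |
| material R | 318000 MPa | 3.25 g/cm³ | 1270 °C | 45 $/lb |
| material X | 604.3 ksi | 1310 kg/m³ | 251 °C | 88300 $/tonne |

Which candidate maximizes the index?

material X

Screen on constraints: max service T ≥ 168 °C; cost ≤ 94 $/kg. Survivors: material H, material X.
Convert each candidate to consistent units, then evaluate M:
  material H: E = 333.0 GPa, ρ = 10240 kg/m³
  material X: E = 4.167 GPa, ρ = 1310 kg/m³
  material X: M = 1.23×10⁻³
  material H: M = 0.677×10⁻³
The maximum is for material X.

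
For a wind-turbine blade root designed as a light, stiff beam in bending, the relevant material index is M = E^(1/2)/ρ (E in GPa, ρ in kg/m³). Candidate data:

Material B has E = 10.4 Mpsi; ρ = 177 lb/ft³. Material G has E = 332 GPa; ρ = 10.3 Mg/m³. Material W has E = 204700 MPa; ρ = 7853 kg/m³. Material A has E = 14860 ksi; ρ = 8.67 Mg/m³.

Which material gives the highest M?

After converting to SI:
  material B: E = 71.71 GPa, ρ = 2835 kg/m³
  material G: E = 332.0 GPa, ρ = 10300 kg/m³
  material W: E = 204.7 GPa, ρ = 7853 kg/m³
  material A: E = 102.5 GPa, ρ = 8670 kg/m³
  material B: M = 2.99×10⁻³
  material W: M = 1.82×10⁻³
  material G: M = 1.77×10⁻³
  material A: M = 1.17×10⁻³
Material B has the largest M.

material B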